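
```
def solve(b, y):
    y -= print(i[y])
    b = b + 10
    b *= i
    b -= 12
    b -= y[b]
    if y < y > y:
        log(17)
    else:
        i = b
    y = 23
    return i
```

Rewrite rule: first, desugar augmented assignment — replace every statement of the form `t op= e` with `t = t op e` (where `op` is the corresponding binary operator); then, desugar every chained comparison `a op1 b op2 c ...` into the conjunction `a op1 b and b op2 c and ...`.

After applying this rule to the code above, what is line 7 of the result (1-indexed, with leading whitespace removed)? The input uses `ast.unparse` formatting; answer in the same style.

if y < y and y > y:

Transformed code:
def solve(b, y):
    y = y - print(i[y])
    b = b + 10
    b = b * i
    b = b - 12
    b = b - y[b]
    if y < y and y > y:
        log(17)
    else:
        i = b
    y = 23
    return i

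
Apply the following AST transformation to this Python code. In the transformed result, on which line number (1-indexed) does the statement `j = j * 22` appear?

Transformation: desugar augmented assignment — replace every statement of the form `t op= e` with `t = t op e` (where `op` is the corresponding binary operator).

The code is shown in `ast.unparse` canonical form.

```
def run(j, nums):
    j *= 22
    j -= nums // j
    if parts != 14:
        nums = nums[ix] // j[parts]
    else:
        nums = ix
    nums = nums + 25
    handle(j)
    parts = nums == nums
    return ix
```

Transformed code:
def run(j, nums):
    j = j * 22
    j = j - nums // j
    if parts != 14:
        nums = nums[ix] // j[parts]
    else:
        nums = ix
    nums = nums + 25
    handle(j)
    parts = nums == nums
    return ix

2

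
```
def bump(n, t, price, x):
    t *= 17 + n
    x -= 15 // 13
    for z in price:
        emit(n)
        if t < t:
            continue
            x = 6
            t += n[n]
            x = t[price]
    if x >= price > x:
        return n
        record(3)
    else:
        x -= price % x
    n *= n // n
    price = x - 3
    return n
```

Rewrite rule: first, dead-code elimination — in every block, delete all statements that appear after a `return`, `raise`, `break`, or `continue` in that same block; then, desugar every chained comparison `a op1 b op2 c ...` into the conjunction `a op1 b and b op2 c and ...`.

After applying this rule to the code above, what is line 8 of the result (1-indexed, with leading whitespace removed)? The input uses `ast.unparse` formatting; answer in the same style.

Transformed code:
def bump(n, t, price, x):
    t *= 17 + n
    x -= 15 // 13
    for z in price:
        emit(n)
        if t < t:
            continue
    if x >= price and price > x:
        return n
    else:
        x -= price % x
    n *= n // n
    price = x - 3
    return n

if x >= price and price > x:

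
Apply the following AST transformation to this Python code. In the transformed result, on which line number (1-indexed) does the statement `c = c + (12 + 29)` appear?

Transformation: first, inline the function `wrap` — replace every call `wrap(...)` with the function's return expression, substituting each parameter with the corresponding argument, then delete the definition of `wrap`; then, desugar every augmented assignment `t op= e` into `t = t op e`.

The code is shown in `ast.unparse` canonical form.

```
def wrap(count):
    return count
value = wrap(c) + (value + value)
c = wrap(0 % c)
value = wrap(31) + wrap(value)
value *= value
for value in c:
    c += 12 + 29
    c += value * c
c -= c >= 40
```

6

Transformed code:
value = c + (value + value)
c = 0 % c
value = 31 + value
value = value * value
for value in c:
    c = c + (12 + 29)
    c = c + value * c
c = c - (c >= 40)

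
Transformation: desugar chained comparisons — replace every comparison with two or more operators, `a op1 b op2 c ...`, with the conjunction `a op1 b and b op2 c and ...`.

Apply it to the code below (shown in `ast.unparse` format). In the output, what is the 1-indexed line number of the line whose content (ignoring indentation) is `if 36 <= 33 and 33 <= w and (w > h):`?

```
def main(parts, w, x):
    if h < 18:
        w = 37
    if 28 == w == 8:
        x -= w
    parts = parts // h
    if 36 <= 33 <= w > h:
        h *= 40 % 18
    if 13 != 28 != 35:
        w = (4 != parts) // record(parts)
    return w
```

Transformed code:
def main(parts, w, x):
    if h < 18:
        w = 37
    if 28 == w and w == 8:
        x -= w
    parts = parts // h
    if 36 <= 33 and 33 <= w and (w > h):
        h *= 40 % 18
    if 13 != 28 and 28 != 35:
        w = (4 != parts) // record(parts)
    return w

7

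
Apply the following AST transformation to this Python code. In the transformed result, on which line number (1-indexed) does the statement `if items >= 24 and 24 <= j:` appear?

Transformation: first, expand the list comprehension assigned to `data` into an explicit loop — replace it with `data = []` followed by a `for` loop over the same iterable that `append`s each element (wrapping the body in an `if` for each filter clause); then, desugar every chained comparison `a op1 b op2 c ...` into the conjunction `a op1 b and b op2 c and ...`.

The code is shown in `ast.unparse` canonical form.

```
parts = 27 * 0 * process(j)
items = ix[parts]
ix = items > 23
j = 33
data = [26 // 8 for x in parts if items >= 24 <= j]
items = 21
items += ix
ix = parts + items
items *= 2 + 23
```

7

Transformed code:
parts = 27 * 0 * process(j)
items = ix[parts]
ix = items > 23
j = 33
data = []
for x in parts:
    if items >= 24 and 24 <= j:
        data.append(26 // 8)
items = 21
items += ix
ix = parts + items
items *= 2 + 23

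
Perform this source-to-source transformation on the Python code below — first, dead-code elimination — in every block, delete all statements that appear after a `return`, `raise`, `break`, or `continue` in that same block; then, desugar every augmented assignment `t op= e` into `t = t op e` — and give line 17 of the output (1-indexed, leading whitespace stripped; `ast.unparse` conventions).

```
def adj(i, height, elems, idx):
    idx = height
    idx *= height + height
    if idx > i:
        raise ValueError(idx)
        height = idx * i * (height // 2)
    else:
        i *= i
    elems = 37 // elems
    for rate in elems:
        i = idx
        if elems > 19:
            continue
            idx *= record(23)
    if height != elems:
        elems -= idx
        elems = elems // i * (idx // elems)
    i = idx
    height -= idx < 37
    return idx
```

height = height - (idx < 37)

Transformed code:
def adj(i, height, elems, idx):
    idx = height
    idx = idx * (height + height)
    if idx > i:
        raise ValueError(idx)
    else:
        i = i * i
    elems = 37 // elems
    for rate in elems:
        i = idx
        if elems > 19:
            continue
    if height != elems:
        elems = elems - idx
        elems = elems // i * (idx // elems)
    i = idx
    height = height - (idx < 37)
    return idx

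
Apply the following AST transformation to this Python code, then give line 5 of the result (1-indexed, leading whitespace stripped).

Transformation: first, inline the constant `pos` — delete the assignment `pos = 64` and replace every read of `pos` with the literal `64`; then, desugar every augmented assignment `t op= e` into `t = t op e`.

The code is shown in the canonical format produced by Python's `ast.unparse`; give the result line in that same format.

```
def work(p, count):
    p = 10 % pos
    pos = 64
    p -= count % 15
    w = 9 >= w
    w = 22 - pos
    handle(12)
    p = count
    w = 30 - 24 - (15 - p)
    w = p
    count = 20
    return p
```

Transformed code:
def work(p, count):
    p = 10 % 64
    p = p - count % 15
    w = 9 >= w
    w = 22 - 64
    handle(12)
    p = count
    w = 30 - 24 - (15 - p)
    w = p
    count = 20
    return p

w = 22 - 64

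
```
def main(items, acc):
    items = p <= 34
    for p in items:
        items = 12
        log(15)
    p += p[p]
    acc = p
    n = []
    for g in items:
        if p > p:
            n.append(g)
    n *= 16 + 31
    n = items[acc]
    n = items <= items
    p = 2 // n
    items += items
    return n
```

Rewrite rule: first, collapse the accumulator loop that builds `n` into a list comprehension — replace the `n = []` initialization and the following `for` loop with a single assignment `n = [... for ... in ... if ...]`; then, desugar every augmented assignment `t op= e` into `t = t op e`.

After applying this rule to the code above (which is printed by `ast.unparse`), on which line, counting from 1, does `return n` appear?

14

Transformed code:
def main(items, acc):
    items = p <= 34
    for p in items:
        items = 12
        log(15)
    p = p + p[p]
    acc = p
    n = [g for g in items if p > p]
    n = n * (16 + 31)
    n = items[acc]
    n = items <= items
    p = 2 // n
    items = items + items
    return n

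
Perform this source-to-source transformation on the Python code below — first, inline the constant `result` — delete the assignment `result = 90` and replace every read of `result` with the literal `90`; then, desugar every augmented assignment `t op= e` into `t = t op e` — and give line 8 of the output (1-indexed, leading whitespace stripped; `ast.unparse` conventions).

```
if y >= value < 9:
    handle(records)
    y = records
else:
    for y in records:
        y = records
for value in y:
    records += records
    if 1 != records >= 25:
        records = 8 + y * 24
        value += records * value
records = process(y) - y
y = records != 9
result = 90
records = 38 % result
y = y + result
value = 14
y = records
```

records = records + records

Transformed code:
if y >= value < 9:
    handle(records)
    y = records
else:
    for y in records:
        y = records
for value in y:
    records = records + records
    if 1 != records >= 25:
        records = 8 + y * 24
        value = value + records * value
records = process(y) - y
y = records != 9
records = 38 % 90
y = y + 90
value = 14
y = records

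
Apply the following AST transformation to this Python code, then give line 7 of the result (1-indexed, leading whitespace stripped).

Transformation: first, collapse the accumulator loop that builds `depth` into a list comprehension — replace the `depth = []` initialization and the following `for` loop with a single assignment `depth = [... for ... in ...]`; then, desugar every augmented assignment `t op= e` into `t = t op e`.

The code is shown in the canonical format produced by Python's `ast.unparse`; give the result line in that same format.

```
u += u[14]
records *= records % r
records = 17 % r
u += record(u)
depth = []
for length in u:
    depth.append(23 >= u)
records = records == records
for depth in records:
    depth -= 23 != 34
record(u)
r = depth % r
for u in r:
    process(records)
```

Transformed code:
u = u + u[14]
records = records * (records % r)
records = 17 % r
u = u + record(u)
depth = [23 >= u for length in u]
records = records == records
for depth in records:
    depth = depth - (23 != 34)
record(u)
r = depth % r
for u in r:
    process(records)

for depth in records:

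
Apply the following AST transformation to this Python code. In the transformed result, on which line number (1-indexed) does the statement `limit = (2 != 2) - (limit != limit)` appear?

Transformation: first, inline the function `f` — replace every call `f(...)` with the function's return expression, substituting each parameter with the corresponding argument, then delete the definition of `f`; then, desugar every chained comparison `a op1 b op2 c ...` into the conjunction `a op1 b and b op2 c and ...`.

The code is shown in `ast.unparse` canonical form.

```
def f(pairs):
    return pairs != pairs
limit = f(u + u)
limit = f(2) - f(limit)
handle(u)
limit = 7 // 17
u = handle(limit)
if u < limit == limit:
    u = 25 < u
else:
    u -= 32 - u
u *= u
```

Transformed code:
limit = u + u != u + u
limit = (2 != 2) - (limit != limit)
handle(u)
limit = 7 // 17
u = handle(limit)
if u < limit and limit == limit:
    u = 25 < u
else:
    u -= 32 - u
u *= u

2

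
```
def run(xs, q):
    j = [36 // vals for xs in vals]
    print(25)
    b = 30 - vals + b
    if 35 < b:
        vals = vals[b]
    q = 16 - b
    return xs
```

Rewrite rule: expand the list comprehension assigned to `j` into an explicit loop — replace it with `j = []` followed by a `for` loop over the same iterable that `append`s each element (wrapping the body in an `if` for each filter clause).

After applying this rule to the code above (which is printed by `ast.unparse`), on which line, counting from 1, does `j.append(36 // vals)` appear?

4

Transformed code:
def run(xs, q):
    j = []
    for xs in vals:
        j.append(36 // vals)
    print(25)
    b = 30 - vals + b
    if 35 < b:
        vals = vals[b]
    q = 16 - b
    return xs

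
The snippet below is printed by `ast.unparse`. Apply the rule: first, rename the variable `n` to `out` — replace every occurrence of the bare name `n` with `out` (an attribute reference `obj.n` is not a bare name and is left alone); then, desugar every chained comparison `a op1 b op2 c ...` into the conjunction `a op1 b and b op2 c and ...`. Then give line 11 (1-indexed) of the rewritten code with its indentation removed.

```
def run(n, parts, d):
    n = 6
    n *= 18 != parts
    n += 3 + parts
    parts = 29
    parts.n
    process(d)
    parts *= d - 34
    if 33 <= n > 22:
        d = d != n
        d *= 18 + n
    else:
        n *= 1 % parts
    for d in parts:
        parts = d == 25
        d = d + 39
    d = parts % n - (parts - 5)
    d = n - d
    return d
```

d *= 18 + out

Transformed code:
def run(out, parts, d):
    out = 6
    out *= 18 != parts
    out += 3 + parts
    parts = 29
    parts.n
    process(d)
    parts *= d - 34
    if 33 <= out and out > 22:
        d = d != out
        d *= 18 + out
    else:
        out *= 1 % parts
    for d in parts:
        parts = d == 25
        d = d + 39
    d = parts % out - (parts - 5)
    d = out - d
    return d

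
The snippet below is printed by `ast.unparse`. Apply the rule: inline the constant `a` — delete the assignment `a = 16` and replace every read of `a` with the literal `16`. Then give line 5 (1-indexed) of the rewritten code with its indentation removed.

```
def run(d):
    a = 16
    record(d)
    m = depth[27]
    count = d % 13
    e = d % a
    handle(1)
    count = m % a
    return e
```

e = d % 16

Transformed code:
def run(d):
    record(d)
    m = depth[27]
    count = d % 13
    e = d % 16
    handle(1)
    count = m % 16
    return e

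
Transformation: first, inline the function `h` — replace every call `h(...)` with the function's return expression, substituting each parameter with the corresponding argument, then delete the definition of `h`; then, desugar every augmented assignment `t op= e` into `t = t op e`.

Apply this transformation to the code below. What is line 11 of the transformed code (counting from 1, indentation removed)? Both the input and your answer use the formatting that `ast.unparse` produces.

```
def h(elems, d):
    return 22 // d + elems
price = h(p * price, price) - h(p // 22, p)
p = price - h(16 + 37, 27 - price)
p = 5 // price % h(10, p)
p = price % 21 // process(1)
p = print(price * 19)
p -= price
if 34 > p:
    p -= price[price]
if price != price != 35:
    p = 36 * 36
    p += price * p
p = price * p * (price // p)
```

Transformed code:
price = 22 // price + p * price - (22 // p + p // 22)
p = price - (22 // (27 - price) + (16 + 37))
p = 5 // price % (22 // p + 10)
p = price % 21 // process(1)
p = print(price * 19)
p = p - price
if 34 > p:
    p = p - price[price]
if price != price != 35:
    p = 36 * 36
    p = p + price * p
p = price * p * (price // p)

p = p + price * p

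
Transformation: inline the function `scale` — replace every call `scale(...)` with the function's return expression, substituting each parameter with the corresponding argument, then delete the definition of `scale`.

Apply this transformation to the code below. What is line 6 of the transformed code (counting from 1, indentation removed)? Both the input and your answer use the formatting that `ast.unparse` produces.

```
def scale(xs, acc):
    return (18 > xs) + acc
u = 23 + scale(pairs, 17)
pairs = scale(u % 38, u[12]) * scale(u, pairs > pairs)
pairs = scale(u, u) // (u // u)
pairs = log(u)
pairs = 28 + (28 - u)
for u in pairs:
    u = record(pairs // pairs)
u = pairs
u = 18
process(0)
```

for u in pairs:

Transformed code:
u = 23 + ((18 > pairs) + 17)
pairs = ((18 > u % 38) + u[12]) * ((18 > u) + (pairs > pairs))
pairs = ((18 > u) + u) // (u // u)
pairs = log(u)
pairs = 28 + (28 - u)
for u in pairs:
    u = record(pairs // pairs)
u = pairs
u = 18
process(0)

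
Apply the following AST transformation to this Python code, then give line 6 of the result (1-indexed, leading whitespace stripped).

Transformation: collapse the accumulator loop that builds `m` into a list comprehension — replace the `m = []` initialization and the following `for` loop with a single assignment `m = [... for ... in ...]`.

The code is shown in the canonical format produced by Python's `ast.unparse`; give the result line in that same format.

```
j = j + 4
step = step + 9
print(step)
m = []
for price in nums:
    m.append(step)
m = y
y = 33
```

y = 33

Transformed code:
j = j + 4
step = step + 9
print(step)
m = [step for price in nums]
m = y
y = 33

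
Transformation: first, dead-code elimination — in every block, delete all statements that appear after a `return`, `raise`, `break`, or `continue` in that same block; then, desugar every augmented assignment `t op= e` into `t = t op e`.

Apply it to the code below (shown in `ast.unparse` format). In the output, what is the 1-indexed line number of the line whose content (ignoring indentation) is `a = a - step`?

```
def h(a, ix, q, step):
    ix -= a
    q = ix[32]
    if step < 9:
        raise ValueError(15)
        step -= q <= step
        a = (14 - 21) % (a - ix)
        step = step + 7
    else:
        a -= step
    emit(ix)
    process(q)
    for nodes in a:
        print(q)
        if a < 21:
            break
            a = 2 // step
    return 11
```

7

Transformed code:
def h(a, ix, q, step):
    ix = ix - a
    q = ix[32]
    if step < 9:
        raise ValueError(15)
    else:
        a = a - step
    emit(ix)
    process(q)
    for nodes in a:
        print(q)
        if a < 21:
            break
    return 11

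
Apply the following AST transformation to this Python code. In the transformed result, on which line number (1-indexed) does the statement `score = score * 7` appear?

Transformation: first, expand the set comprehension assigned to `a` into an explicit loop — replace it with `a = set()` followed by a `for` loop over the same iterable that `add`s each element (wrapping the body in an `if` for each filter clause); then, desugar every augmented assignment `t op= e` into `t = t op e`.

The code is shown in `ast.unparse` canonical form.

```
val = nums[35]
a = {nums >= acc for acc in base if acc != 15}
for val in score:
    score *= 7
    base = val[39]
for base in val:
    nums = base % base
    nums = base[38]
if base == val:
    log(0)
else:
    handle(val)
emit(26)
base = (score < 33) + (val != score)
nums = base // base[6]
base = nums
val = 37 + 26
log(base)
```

Transformed code:
val = nums[35]
a = set()
for acc in base:
    if acc != 15:
        a.add(nums >= acc)
for val in score:
    score = score * 7
    base = val[39]
for base in val:
    nums = base % base
    nums = base[38]
if base == val:
    log(0)
else:
    handle(val)
emit(26)
base = (score < 33) + (val != score)
nums = base // base[6]
base = nums
val = 37 + 26
log(base)

7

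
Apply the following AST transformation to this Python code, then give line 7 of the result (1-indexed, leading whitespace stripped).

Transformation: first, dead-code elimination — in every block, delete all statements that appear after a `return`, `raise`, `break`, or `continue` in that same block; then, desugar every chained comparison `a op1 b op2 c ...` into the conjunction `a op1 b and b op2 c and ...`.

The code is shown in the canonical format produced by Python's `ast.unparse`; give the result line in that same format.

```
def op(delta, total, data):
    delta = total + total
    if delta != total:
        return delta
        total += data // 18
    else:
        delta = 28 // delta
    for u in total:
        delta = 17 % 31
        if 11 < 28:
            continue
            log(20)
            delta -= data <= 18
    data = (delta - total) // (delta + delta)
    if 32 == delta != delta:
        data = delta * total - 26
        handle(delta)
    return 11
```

Transformed code:
def op(delta, total, data):
    delta = total + total
    if delta != total:
        return delta
    else:
        delta = 28 // delta
    for u in total:
        delta = 17 % 31
        if 11 < 28:
            continue
    data = (delta - total) // (delta + delta)
    if 32 == delta and delta != delta:
        data = delta * total - 26
        handle(delta)
    return 11

for u in total:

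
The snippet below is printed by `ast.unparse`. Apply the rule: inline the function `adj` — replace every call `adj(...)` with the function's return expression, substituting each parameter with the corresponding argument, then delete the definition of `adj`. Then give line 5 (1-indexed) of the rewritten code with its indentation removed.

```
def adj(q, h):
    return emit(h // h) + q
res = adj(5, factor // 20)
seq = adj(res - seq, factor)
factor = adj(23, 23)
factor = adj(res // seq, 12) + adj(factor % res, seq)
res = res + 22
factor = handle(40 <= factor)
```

Transformed code:
res = emit(factor // 20 // (factor // 20)) + 5
seq = emit(factor // factor) + (res - seq)
factor = emit(23 // 23) + 23
factor = emit(12 // 12) + res // seq + (emit(seq // seq) + factor % res)
res = res + 22
factor = handle(40 <= factor)

res = res + 22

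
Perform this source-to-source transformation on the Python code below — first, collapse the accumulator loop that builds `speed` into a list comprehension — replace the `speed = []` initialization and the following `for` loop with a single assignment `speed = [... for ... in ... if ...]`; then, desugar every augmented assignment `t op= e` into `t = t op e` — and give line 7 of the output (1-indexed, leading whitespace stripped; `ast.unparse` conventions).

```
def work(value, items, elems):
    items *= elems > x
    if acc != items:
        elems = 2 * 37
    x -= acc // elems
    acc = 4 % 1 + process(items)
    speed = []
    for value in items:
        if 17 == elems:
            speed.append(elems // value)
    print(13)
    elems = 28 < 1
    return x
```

Transformed code:
def work(value, items, elems):
    items = items * (elems > x)
    if acc != items:
        elems = 2 * 37
    x = x - acc // elems
    acc = 4 % 1 + process(items)
    speed = [elems // value for value in items if 17 == elems]
    print(13)
    elems = 28 < 1
    return x

speed = [elems // value for value in items if 17 == elems]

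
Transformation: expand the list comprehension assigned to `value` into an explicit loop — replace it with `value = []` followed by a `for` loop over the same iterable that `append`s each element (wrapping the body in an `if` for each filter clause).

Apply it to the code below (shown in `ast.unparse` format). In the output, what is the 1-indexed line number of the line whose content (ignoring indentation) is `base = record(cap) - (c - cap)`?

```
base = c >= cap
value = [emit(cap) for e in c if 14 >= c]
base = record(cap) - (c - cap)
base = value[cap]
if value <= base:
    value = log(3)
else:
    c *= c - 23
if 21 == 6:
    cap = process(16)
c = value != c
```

6

Transformed code:
base = c >= cap
value = []
for e in c:
    if 14 >= c:
        value.append(emit(cap))
base = record(cap) - (c - cap)
base = value[cap]
if value <= base:
    value = log(3)
else:
    c *= c - 23
if 21 == 6:
    cap = process(16)
c = value != c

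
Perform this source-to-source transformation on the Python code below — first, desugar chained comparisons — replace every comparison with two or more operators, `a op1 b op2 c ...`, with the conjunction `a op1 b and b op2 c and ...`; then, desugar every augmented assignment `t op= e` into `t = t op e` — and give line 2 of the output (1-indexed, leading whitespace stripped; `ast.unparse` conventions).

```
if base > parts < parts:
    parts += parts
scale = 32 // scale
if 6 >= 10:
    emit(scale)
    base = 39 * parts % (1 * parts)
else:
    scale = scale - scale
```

Transformed code:
if base > parts and parts < parts:
    parts = parts + parts
scale = 32 // scale
if 6 >= 10:
    emit(scale)
    base = 39 * parts % (1 * parts)
else:
    scale = scale - scale

parts = parts + parts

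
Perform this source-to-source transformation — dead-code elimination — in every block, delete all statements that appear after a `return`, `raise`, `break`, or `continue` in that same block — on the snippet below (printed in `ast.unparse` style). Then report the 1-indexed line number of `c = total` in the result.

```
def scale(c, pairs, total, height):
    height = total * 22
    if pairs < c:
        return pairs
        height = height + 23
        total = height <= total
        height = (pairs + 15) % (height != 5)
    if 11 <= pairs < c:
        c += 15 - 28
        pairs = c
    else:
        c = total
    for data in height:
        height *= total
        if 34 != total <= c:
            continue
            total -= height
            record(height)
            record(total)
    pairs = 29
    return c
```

9

Transformed code:
def scale(c, pairs, total, height):
    height = total * 22
    if pairs < c:
        return pairs
    if 11 <= pairs < c:
        c += 15 - 28
        pairs = c
    else:
        c = total
    for data in height:
        height *= total
        if 34 != total <= c:
            continue
    pairs = 29
    return c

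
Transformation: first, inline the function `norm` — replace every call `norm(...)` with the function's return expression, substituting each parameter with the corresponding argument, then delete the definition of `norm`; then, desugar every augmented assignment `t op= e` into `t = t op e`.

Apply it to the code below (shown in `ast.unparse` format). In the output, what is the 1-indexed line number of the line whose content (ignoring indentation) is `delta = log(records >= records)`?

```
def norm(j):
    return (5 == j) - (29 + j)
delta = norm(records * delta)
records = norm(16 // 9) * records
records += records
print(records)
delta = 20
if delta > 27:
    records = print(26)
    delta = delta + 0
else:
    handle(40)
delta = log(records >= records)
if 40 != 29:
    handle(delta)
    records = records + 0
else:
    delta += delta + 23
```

Transformed code:
delta = (5 == records * delta) - (29 + records * delta)
records = ((5 == 16 // 9) - (29 + 16 // 9)) * records
records = records + records
print(records)
delta = 20
if delta > 27:
    records = print(26)
    delta = delta + 0
else:
    handle(40)
delta = log(records >= records)
if 40 != 29:
    handle(delta)
    records = records + 0
else:
    delta = delta + (delta + 23)

11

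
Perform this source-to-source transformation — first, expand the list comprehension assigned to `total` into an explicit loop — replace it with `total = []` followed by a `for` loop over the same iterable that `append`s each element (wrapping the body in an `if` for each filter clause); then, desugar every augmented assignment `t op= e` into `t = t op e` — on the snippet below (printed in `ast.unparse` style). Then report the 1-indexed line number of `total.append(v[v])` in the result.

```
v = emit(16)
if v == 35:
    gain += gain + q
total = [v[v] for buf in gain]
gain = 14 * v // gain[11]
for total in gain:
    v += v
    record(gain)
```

Transformed code:
v = emit(16)
if v == 35:
    gain = gain + (gain + q)
total = []
for buf in gain:
    total.append(v[v])
gain = 14 * v // gain[11]
for total in gain:
    v = v + v
    record(gain)

6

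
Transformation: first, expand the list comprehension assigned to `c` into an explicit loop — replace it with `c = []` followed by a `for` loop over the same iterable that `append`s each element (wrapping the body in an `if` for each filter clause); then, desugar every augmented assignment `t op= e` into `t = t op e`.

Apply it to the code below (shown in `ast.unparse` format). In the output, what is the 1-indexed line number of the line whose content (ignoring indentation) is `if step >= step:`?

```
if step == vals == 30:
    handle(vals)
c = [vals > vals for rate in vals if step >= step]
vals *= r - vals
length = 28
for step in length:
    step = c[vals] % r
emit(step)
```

5

Transformed code:
if step == vals == 30:
    handle(vals)
c = []
for rate in vals:
    if step >= step:
        c.append(vals > vals)
vals = vals * (r - vals)
length = 28
for step in length:
    step = c[vals] % r
emit(step)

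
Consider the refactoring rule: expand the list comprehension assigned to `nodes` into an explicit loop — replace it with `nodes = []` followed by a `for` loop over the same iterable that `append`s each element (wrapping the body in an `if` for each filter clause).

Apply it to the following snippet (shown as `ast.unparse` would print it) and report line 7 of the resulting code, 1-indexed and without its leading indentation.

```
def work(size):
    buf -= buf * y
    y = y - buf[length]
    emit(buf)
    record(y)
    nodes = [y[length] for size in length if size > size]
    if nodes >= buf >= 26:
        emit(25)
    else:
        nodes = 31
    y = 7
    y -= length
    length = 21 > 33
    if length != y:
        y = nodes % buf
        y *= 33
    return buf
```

for size in length:

Transformed code:
def work(size):
    buf -= buf * y
    y = y - buf[length]
    emit(buf)
    record(y)
    nodes = []
    for size in length:
        if size > size:
            nodes.append(y[length])
    if nodes >= buf >= 26:
        emit(25)
    else:
        nodes = 31
    y = 7
    y -= length
    length = 21 > 33
    if length != y:
        y = nodes % buf
        y *= 33
    return buf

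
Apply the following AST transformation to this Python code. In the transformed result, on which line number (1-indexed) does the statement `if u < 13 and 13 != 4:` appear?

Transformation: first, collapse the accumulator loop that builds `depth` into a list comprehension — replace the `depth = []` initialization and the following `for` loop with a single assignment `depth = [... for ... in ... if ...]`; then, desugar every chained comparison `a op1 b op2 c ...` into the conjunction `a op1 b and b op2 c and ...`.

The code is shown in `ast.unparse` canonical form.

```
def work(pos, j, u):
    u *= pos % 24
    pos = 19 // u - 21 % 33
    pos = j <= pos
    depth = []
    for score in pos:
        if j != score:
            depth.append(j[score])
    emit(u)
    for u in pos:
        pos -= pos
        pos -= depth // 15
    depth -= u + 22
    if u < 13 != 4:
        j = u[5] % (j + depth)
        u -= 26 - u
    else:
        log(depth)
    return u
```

Transformed code:
def work(pos, j, u):
    u *= pos % 24
    pos = 19 // u - 21 % 33
    pos = j <= pos
    depth = [j[score] for score in pos if j != score]
    emit(u)
    for u in pos:
        pos -= pos
        pos -= depth // 15
    depth -= u + 22
    if u < 13 and 13 != 4:
        j = u[5] % (j + depth)
        u -= 26 - u
    else:
        log(depth)
    return u

11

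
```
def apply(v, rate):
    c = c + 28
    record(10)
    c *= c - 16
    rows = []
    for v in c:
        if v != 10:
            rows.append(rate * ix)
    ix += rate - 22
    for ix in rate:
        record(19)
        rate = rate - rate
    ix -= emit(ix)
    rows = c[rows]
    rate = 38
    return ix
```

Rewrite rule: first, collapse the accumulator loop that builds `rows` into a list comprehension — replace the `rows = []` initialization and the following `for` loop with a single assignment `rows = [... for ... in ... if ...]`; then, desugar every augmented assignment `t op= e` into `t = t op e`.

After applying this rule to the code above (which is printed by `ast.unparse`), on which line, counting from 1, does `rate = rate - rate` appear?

Transformed code:
def apply(v, rate):
    c = c + 28
    record(10)
    c = c * (c - 16)
    rows = [rate * ix for v in c if v != 10]
    ix = ix + (rate - 22)
    for ix in rate:
        record(19)
        rate = rate - rate
    ix = ix - emit(ix)
    rows = c[rows]
    rate = 38
    return ix

9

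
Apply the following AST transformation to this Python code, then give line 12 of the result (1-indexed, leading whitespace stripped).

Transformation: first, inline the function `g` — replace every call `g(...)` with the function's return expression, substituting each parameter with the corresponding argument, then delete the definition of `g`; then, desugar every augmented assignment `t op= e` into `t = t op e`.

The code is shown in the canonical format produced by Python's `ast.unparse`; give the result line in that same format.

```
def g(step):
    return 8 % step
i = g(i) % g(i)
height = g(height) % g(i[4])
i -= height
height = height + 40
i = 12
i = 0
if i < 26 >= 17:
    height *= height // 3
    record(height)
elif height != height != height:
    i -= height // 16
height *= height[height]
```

Transformed code:
i = 8 % i % (8 % i)
height = 8 % height % (8 % i[4])
i = i - height
height = height + 40
i = 12
i = 0
if i < 26 >= 17:
    height = height * (height // 3)
    record(height)
elif height != height != height:
    i = i - height // 16
height = height * height[height]

height = height * height[height]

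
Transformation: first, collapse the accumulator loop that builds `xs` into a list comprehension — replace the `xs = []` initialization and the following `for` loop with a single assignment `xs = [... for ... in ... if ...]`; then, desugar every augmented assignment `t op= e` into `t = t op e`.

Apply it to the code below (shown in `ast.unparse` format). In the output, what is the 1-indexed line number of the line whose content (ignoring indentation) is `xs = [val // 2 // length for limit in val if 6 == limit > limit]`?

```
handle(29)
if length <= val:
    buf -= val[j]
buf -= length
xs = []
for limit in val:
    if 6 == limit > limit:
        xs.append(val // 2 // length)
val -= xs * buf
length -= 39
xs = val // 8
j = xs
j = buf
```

5

Transformed code:
handle(29)
if length <= val:
    buf = buf - val[j]
buf = buf - length
xs = [val // 2 // length for limit in val if 6 == limit > limit]
val = val - xs * buf
length = length - 39
xs = val // 8
j = xs
j = buf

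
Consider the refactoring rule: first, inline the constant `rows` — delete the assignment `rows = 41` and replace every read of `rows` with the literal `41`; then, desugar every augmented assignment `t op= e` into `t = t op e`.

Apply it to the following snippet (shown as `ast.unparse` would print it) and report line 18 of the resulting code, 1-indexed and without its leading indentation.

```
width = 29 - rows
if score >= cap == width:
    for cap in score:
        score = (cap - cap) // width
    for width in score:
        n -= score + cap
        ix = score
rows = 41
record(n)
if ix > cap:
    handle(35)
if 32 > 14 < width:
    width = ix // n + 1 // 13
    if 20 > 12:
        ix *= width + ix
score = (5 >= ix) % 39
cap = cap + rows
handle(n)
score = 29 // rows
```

score = 29 // 41

Transformed code:
width = 29 - 41
if score >= cap == width:
    for cap in score:
        score = (cap - cap) // width
    for width in score:
        n = n - (score + cap)
        ix = score
record(n)
if ix > cap:
    handle(35)
if 32 > 14 < width:
    width = ix // n + 1 // 13
    if 20 > 12:
        ix = ix * (width + ix)
score = (5 >= ix) % 39
cap = cap + 41
handle(n)
score = 29 // 41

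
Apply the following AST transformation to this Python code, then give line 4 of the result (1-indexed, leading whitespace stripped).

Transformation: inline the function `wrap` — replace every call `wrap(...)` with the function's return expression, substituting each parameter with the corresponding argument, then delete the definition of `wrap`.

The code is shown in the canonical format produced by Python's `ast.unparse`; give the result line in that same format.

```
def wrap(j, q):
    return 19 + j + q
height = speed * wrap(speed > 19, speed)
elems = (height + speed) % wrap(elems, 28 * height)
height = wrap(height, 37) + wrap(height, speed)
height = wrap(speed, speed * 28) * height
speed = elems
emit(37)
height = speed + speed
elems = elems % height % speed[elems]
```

Transformed code:
height = speed * (19 + (speed > 19) + speed)
elems = (height + speed) % (19 + elems + 28 * height)
height = 19 + height + 37 + (19 + height + speed)
height = (19 + speed + speed * 28) * height
speed = elems
emit(37)
height = speed + speed
elems = elems % height % speed[elems]

height = (19 + speed + speed * 28) * height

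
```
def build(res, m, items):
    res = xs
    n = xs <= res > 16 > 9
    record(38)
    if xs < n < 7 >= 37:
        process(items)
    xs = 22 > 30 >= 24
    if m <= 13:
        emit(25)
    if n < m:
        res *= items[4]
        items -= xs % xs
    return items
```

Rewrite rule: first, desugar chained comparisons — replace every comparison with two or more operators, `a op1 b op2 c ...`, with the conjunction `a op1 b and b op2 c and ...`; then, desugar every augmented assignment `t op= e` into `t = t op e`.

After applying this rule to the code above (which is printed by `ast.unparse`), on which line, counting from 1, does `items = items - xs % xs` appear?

Transformed code:
def build(res, m, items):
    res = xs
    n = xs <= res and res > 16 and (16 > 9)
    record(38)
    if xs < n and n < 7 and (7 >= 37):
        process(items)
    xs = 22 > 30 and 30 >= 24
    if m <= 13:
        emit(25)
    if n < m:
        res = res * items[4]
        items = items - xs % xs
    return items

12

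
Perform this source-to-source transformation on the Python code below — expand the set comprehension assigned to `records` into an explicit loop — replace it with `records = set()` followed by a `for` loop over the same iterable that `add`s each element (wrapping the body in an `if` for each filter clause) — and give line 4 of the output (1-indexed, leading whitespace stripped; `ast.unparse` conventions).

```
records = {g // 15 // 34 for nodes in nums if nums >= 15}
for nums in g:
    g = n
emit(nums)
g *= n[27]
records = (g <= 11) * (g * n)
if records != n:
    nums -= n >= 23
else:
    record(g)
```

Transformed code:
records = set()
for nodes in nums:
    if nums >= 15:
        records.add(g // 15 // 34)
for nums in g:
    g = n
emit(nums)
g *= n[27]
records = (g <= 11) * (g * n)
if records != n:
    nums -= n >= 23
else:
    record(g)

records.add(g // 15 // 34)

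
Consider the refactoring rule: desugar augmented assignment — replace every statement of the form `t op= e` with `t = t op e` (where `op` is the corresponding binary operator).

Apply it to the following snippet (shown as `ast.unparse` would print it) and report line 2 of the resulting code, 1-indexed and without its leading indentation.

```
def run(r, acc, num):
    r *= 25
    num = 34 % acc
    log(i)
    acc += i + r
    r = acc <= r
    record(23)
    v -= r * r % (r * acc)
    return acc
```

Transformed code:
def run(r, acc, num):
    r = r * 25
    num = 34 % acc
    log(i)
    acc = acc + (i + r)
    r = acc <= r
    record(23)
    v = v - r * r % (r * acc)
    return acc

r = r * 25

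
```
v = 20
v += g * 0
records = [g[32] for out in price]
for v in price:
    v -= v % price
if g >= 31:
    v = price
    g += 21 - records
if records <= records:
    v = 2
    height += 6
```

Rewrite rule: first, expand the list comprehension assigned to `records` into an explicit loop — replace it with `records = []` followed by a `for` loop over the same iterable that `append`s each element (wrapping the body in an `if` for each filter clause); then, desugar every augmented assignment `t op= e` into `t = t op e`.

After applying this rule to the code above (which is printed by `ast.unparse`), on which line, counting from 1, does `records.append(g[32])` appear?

5

Transformed code:
v = 20
v = v + g * 0
records = []
for out in price:
    records.append(g[32])
for v in price:
    v = v - v % price
if g >= 31:
    v = price
    g = g + (21 - records)
if records <= records:
    v = 2
    height = height + 6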